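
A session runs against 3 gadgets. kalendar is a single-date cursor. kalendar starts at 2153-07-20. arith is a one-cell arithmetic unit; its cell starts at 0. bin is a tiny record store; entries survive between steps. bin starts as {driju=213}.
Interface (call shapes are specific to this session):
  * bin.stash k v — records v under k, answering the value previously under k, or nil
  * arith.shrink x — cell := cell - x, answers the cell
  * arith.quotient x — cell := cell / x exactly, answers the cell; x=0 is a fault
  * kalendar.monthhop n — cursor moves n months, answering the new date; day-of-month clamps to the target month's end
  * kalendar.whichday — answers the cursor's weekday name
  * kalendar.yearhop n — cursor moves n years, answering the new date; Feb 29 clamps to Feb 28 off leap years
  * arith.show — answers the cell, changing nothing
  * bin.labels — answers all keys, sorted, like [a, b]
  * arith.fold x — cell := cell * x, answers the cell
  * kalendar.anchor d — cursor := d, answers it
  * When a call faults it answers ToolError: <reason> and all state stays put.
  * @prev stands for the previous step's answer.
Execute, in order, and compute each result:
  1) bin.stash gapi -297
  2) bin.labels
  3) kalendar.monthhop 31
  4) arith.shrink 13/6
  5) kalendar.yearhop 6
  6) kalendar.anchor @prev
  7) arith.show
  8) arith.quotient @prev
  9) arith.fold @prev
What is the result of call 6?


> stash k→gapi v→-297
[out] nil
> labels
[out] [driju, gapi]
> monthhop n→31
[out] 2156-02-20
> shrink x→13/6
[out] -13/6
> yearhop n→6
[out] 2162-02-20
> anchor d→@prev
[out] 2162-02-20
> show
[out] -13/6
> quotient x→@prev
[out] 1
> fold x→@prev
[out] 1

Answer: 2162-02-20


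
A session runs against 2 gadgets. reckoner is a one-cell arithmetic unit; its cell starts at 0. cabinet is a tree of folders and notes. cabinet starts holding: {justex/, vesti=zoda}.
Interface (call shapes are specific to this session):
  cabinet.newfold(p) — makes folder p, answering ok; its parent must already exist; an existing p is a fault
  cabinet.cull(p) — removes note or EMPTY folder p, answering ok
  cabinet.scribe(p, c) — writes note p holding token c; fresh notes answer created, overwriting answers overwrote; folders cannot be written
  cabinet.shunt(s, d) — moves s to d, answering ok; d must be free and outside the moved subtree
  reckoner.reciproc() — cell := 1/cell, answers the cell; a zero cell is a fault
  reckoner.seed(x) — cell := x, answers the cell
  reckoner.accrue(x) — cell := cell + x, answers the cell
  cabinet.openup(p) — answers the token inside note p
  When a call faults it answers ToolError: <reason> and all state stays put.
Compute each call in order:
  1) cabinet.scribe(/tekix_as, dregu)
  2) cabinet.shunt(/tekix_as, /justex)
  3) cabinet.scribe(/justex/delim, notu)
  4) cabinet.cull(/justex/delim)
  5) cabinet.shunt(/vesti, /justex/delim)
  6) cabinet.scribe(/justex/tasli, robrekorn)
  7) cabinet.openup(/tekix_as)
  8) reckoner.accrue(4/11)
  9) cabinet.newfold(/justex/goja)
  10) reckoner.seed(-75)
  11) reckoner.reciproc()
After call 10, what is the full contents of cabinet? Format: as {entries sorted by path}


·→ scribe(p=/tekix_as, c=dregu)
·← created
·→ shunt(s=/tekix_as, d=/justex)
·← ToolError: exists
·→ scribe(p=/justex/delim, c=notu)
·← created
·→ cull(p=/justex/delim)
·← ok
·→ shunt(s=/vesti, d=/justex/delim)
·← ok
·→ scribe(p=/justex/tasli, c=robrekorn)
·← created
·→ openup(p=/tekix_as)
·← dregu
·→ accrue(x=4/11)
·← 4/11
·→ newfold(p=/justex/goja)
·← ok
·→ seed(x=-75)
·← -75
·→ reciproc()
·← -1/75

Answer: {justex/, justex/delim=zoda, justex/goja/, justex/tasli=robrekorn, tekix_as=dregu}


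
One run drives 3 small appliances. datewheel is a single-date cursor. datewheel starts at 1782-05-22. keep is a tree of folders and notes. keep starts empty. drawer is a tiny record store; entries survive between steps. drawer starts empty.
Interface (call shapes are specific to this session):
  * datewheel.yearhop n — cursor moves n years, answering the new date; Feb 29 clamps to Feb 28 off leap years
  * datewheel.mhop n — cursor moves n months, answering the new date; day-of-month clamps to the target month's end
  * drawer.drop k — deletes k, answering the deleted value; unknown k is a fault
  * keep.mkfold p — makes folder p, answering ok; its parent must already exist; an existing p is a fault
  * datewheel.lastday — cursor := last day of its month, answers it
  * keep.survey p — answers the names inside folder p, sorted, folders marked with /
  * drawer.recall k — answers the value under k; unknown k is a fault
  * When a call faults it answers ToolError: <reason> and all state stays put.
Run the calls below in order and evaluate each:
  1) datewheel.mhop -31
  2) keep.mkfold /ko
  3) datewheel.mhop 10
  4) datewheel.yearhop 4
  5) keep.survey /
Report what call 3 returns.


Answer: 1780-08-22

Derivation:
Do: datewheel.mhop[n='-31']
See: 1779-10-22
Do: keep.mkfold[p='/ko']
See: ok
Do: datewheel.mhop[n='10']
See: 1780-08-22
Do: datewheel.yearhop[n='4']
See: 1784-08-22
Do: keep.survey[p='/']
See: [ko/]


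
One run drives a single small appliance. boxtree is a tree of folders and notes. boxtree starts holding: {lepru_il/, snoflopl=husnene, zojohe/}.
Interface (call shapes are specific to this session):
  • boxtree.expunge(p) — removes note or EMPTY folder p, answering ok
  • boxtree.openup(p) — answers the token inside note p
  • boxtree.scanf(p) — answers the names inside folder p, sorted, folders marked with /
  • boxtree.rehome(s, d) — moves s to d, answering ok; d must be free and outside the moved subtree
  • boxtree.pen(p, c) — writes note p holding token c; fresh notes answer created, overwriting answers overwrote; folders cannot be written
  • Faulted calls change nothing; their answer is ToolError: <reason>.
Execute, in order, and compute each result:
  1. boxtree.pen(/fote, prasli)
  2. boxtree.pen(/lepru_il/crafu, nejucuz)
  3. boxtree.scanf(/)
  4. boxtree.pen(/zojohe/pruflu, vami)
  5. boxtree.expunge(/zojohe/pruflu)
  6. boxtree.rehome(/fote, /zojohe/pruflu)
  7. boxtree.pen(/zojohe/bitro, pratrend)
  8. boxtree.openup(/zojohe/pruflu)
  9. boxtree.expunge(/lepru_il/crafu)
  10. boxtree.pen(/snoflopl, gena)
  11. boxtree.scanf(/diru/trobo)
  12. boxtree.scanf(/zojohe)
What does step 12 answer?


Step: boxtree.pen[/fote; prasli]
Result: created
Step: boxtree.pen[/lepru_il/crafu; nejucuz]
Result: created
Step: boxtree.scanf[/]
Result: [fote, lepru_il/, snoflopl, zojohe/]
Step: boxtree.pen[/zojohe/pruflu; vami]
Result: created
Step: boxtree.expunge[/zojohe/pruflu]
Result: ok
Step: boxtree.rehome[/fote; /zojohe/pruflu]
Result: ok
Step: boxtree.pen[/zojohe/bitro; pratrend]
Result: created
Step: boxtree.openup[/zojohe/pruflu]
Result: prasli
Step: boxtree.expunge[/lepru_il/crafu]
Result: ok
Step: boxtree.pen[/snoflopl; gena]
Result: overwrote
Step: boxtree.scanf[/diru/trobo]
Result: ToolError: not found
Step: boxtree.scanf[/zojohe]
Result: [bitro, pruflu]

Answer: [bitro, pruflu]


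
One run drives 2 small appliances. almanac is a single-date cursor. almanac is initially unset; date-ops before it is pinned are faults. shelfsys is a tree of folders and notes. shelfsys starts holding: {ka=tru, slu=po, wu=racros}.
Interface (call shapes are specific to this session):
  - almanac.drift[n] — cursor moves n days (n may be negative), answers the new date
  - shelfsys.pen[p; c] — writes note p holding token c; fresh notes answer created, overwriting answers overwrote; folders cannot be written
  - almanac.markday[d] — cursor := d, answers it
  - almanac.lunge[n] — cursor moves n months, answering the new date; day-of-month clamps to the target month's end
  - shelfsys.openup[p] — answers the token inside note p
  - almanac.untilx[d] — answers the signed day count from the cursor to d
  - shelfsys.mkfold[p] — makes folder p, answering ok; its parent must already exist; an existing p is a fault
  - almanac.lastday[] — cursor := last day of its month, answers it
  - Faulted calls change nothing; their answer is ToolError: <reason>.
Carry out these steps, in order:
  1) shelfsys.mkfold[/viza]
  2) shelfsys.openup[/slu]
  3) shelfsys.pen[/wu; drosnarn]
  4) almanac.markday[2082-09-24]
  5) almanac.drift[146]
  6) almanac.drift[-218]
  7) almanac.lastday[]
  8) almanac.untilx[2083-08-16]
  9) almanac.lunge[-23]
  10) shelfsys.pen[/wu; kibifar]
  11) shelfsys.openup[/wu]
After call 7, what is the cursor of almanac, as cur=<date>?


Answer: cur=2082-07-31

Derivation:
Act: shelfsys.mkfold[p→/viza]
Obs: ok
Act: shelfsys.openup[p→/slu]
Obs: po
Act: shelfsys.pen[p→/wu; c→drosnarn]
Obs: overwrote
Act: almanac.markday[d→2082-09-24]
Obs: 2082-09-24
Act: almanac.drift[n→146]
Obs: 2083-02-17
Act: almanac.drift[n→-218]
Obs: 2082-07-14
Act: almanac.lastday[]
Obs: 2082-07-31
Act: almanac.untilx[d→2083-08-16]
Obs: 381
Act: almanac.lunge[n→-23]
Obs: 2080-08-31
Act: shelfsys.pen[p→/wu; c→kibifar]
Obs: overwrote
Act: shelfsys.openup[p→/wu]
Obs: kibifar


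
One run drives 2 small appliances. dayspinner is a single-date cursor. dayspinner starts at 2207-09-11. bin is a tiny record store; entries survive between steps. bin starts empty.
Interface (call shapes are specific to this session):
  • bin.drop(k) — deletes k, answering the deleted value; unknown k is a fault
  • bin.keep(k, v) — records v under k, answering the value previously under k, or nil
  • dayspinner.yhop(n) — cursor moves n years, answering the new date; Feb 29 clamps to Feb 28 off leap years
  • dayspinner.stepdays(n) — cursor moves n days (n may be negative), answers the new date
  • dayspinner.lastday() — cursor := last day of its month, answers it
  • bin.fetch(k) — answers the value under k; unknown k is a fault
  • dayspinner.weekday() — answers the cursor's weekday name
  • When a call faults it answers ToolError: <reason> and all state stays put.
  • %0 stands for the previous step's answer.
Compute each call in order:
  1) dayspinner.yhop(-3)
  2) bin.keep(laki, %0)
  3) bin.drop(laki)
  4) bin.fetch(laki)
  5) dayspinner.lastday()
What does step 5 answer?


→ dayspinner.yhop(n→-3)
← 2204-09-11
→ bin.keep(k→laki, v→%0)
← nil
→ bin.drop(k→laki)
← 2204-09-11
→ bin.fetch(k→laki)
← ToolError: no such key laki
→ dayspinner.lastday()
← 2204-09-30

Answer: 2204-09-30


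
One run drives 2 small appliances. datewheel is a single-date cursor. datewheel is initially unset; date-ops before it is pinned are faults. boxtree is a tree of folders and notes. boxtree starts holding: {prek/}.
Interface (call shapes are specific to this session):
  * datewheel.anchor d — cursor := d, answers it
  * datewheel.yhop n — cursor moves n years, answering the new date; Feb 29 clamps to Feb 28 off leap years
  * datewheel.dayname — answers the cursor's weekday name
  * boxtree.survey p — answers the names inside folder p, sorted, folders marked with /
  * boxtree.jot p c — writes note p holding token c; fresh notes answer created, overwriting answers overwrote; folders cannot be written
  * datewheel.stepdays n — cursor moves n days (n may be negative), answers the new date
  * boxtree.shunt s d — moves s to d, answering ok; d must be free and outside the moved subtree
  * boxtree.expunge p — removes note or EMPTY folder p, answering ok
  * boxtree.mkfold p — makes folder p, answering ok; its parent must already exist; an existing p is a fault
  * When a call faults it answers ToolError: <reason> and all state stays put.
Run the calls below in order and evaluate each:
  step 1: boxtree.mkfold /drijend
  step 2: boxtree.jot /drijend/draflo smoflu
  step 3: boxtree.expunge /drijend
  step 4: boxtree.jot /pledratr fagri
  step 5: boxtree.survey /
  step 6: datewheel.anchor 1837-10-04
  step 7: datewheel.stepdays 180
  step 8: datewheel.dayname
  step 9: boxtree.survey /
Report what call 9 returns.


Answer: [drijend/, pledratr, prek/]

Derivation:
// 1. boxtree.mkfold(p='/drijend') => ok
// 2. boxtree.jot(p='/drijend/draflo', c='smoflu') => created
// 3. boxtree.expunge(p='/drijend') => ToolError: not empty
// 4. boxtree.jot(p='/pledratr', c='fagri') => created
// 5. boxtree.survey(p='/') => [drijend/, pledratr, prek/]
// 6. datewheel.anchor(d='1837-10-04') => 1837-10-04
// 7. datewheel.stepdays(n='180') => 1838-04-02
// 8. datewheel.dayname() => Monday
// 9. boxtree.survey(p='/') => [drijend/, pledratr, prek/]


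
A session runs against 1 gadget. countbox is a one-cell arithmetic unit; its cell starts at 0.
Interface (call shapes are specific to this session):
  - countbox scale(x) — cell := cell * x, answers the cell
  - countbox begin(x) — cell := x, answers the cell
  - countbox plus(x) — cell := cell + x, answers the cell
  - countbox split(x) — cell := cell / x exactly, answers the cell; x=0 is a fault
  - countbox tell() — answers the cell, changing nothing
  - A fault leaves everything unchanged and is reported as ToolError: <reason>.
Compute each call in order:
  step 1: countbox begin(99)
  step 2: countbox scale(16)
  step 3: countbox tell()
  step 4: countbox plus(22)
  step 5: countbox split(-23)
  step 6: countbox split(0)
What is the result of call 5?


! countbox begin(x: 99) == 99
! countbox scale(x: 16) == 1584
! countbox tell() == 1584
! countbox plus(x: 22) == 1606
! countbox split(x: -23) == -1606/23
! countbox split(x: 0) == ToolError: division by zero

Answer: -1606/23


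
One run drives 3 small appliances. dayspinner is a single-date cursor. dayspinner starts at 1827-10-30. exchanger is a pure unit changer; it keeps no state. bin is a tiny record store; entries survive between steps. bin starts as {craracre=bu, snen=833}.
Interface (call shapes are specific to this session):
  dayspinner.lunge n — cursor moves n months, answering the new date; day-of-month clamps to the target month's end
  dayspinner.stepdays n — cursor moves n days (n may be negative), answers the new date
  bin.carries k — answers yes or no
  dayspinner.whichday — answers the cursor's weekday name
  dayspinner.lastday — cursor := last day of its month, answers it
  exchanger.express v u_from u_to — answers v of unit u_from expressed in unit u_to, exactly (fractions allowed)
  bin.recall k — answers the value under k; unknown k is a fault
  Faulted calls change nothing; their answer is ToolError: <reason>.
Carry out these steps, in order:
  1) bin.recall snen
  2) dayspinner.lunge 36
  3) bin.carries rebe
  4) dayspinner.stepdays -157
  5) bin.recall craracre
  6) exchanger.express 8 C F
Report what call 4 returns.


Act: bin.recall[k=snen]
Obs: 833
Act: dayspinner.lunge[n=36]
Obs: 1830-10-30
Act: bin.carries[k=rebe]
Obs: no
Act: dayspinner.stepdays[n=-157]
Obs: 1830-05-26
Act: bin.recall[k=craracre]
Obs: bu
Act: exchanger.express[v=8; u_from=C; u_to=F]
Obs: 232/5

Answer: 1830-05-26


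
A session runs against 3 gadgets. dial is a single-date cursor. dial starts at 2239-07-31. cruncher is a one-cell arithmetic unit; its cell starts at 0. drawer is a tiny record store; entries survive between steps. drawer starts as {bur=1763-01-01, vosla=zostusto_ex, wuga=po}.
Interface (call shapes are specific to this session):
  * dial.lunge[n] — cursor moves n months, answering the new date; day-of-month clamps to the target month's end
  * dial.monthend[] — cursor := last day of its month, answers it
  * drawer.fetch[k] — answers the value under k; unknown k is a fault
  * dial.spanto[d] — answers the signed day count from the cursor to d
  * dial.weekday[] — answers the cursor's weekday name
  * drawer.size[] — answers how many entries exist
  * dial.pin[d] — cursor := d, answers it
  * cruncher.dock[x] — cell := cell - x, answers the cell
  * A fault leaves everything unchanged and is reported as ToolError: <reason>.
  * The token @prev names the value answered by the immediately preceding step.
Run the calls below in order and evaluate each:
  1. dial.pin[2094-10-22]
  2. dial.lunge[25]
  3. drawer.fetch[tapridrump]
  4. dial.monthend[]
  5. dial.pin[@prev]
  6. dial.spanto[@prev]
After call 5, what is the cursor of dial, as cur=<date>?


Answer: cur=2096-11-30

Derivation:
CALL dial.pin[2094-10-22]
RET  2094-10-22
CALL dial.lunge[25]
RET  2096-11-22
CALL drawer.fetch[tapridrump]
RET  ToolError: no such key tapridrump
CALL dial.monthend[]
RET  2096-11-30
CALL dial.pin[@prev]
RET  2096-11-30
CALL dial.spanto[@prev]
RET  0


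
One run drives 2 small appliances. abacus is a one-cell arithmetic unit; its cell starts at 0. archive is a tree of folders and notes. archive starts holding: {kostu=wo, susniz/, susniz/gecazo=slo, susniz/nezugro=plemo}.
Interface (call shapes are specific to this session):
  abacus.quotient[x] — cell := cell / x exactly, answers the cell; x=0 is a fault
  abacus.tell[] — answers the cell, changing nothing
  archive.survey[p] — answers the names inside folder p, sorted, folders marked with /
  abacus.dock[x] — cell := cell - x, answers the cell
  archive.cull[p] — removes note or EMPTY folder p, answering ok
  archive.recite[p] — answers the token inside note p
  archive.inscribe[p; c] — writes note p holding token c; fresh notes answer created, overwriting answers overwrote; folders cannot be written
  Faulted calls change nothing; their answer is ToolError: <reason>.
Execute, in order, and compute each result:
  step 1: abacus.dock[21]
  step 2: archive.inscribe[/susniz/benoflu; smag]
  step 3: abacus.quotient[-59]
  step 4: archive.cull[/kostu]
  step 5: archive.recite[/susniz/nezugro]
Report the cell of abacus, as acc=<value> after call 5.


$ abacus.dock x='21'
  -21
$ archive.inscribe p='/susniz/benoflu' c='smag'
  created
$ abacus.quotient x='-59'
  21/59
$ archive.cull p='/kostu'
  ok
$ archive.recite p='/susniz/nezugro'
  plemo

Answer: acc=21/59


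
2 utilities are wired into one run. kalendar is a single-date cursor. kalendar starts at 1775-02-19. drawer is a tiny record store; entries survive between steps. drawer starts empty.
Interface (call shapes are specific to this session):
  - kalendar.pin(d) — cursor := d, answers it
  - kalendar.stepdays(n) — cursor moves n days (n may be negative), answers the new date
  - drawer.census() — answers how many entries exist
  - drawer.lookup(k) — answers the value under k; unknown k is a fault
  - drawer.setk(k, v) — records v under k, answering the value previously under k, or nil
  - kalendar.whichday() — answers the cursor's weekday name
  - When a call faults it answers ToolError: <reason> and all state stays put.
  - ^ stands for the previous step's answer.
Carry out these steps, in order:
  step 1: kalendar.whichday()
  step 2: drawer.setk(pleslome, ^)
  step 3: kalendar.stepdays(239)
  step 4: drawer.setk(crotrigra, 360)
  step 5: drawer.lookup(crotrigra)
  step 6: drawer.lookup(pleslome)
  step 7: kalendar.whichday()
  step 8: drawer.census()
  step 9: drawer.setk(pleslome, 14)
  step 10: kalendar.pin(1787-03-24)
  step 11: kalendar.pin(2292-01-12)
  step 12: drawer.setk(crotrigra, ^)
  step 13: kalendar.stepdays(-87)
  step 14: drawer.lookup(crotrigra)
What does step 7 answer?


Answer: Monday

Derivation:
I invoke kalendar.whichday, yielding Sunday.
I try drawer.setk using pleslome, ^: nil.
Calling kalendar.stepdays using 239, → 1775-10-16.
I run drawer.setk using crotrigra, 360, and see nil.
I use drawer.lookup using crotrigra, yielding 360.
I invoke drawer.lookup using pleslome, which returns Sunday.
I try kalendar.whichday(), → Monday.
Calling drawer.census(), → 2.
Then drawer.setk using pleslome, 14, giving Sunday.
I run kalendar.pin using 1787-03-24, yielding 1787-03-24.
I try kalendar.pin using 2292-01-12, giving 2292-01-12.
Calling drawer.setk using crotrigra, ^, giving 360.
Now I run kalendar.stepdays using -87, and observe 2291-10-17.
I use drawer.lookup using crotrigra, giving 2292-01-12.


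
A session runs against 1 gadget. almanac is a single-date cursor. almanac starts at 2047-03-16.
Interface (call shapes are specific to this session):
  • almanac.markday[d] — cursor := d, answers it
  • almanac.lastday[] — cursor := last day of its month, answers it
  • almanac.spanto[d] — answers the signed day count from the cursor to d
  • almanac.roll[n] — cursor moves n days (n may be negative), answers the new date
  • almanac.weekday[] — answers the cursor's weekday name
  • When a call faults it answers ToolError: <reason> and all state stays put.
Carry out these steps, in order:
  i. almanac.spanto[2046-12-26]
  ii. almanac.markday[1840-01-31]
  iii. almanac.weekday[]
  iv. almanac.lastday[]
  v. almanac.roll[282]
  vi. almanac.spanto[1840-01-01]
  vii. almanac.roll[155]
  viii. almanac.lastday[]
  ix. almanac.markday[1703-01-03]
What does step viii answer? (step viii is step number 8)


> almanac.spanto d='2046-12-26'
= -80
> almanac.markday d='1840-01-31'
= 1840-01-31
> almanac.weekday
= Friday
> almanac.lastday
= 1840-01-31
> almanac.roll n='282'
= 1840-11-08
> almanac.spanto d='1840-01-01'
= -312
> almanac.roll n='155'
= 1841-04-12
> almanac.lastday
= 1841-04-30
> almanac.markday d='1703-01-03'
= 1703-01-03

Answer: 1841-04-30


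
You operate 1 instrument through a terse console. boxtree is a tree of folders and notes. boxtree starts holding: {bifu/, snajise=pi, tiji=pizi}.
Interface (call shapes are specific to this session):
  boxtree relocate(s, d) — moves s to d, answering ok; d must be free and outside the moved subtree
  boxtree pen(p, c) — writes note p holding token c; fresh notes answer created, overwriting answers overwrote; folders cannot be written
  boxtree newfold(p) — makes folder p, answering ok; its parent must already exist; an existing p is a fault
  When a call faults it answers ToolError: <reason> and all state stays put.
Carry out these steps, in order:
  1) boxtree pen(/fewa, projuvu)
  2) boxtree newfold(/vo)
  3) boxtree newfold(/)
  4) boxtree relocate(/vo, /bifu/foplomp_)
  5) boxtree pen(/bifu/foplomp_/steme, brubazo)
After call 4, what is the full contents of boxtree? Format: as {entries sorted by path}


·→ boxtree pen(p→/fewa, c→projuvu)
·← created
·→ boxtree newfold(p→/vo)
·← ok
·→ boxtree newfold(p→/)
·← ToolError: exists
·→ boxtree relocate(s→/vo, d→/bifu/foplomp_)
·← ok
·→ boxtree pen(p→/bifu/foplomp_/steme, c→brubazo)
·← created

Answer: {bifu/, bifu/foplomp_/, fewa=projuvu, snajise=pi, tiji=pizi}


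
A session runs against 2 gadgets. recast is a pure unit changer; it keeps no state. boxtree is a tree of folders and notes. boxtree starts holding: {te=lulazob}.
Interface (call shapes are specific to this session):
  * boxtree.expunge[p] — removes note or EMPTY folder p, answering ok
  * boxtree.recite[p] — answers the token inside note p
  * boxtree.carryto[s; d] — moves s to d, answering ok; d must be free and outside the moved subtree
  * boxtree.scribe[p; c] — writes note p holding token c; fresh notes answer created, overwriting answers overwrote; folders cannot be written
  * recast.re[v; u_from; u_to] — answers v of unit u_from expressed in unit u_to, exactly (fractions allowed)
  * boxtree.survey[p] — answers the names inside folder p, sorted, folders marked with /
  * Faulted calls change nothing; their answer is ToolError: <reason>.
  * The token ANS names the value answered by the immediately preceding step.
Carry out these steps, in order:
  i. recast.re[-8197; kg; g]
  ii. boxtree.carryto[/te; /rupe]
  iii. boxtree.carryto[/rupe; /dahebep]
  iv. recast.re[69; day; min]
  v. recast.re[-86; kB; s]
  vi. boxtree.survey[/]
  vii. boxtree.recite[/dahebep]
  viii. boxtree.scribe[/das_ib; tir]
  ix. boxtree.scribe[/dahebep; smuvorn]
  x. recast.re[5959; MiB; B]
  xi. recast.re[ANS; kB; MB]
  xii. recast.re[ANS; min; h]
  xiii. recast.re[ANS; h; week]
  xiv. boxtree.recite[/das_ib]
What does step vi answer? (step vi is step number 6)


·→ recast.re(v→-8197, u_from→kg, u_to→g)
·← -8197000
·→ boxtree.carryto(s→/te, d→/rupe)
·← ok
·→ boxtree.carryto(s→/rupe, d→/dahebep)
·← ok
·→ recast.re(v→69, u_from→day, u_to→min)
·← 99360
·→ recast.re(v→-86, u_from→kB, u_to→s)
·← ToolError: incompatible units
·→ boxtree.survey(p→/)
·← [dahebep]
·→ boxtree.recite(p→/dahebep)
·← lulazob
·→ boxtree.scribe(p→/das_ib, c→tir)
·← created
·→ boxtree.scribe(p→/dahebep, c→smuvorn)
·← overwrote
·→ recast.re(v→5959, u_from→MiB, u_to→B)
·← 6248464384
·→ recast.re(v→ANS, u_from→kB, u_to→MB)
·← 781058048/125
·→ recast.re(v→ANS, u_from→min, u_to→h)
·← 195264512/1875
·→ recast.re(v→ANS, u_from→h, u_to→week)
·← 24408064/39375
·→ boxtree.recite(p→/das_ib)
·← tir

Answer: [dahebep]


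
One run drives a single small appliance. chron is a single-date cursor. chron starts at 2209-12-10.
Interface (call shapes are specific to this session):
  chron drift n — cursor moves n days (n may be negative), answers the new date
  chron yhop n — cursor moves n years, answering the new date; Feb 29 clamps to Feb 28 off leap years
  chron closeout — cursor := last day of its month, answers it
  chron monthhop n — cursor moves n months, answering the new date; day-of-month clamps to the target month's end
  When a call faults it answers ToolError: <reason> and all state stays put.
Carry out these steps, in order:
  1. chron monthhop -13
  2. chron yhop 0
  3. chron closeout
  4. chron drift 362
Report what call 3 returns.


I try chron monthhop with n→-13: 2208-11-10.
Calling chron yhop with n→0, yielding 2208-11-10.
I call chron closeout, → 2208-11-30.
Now I run chron drift with n→362, and see 2209-11-27.

Answer: 2208-11-30


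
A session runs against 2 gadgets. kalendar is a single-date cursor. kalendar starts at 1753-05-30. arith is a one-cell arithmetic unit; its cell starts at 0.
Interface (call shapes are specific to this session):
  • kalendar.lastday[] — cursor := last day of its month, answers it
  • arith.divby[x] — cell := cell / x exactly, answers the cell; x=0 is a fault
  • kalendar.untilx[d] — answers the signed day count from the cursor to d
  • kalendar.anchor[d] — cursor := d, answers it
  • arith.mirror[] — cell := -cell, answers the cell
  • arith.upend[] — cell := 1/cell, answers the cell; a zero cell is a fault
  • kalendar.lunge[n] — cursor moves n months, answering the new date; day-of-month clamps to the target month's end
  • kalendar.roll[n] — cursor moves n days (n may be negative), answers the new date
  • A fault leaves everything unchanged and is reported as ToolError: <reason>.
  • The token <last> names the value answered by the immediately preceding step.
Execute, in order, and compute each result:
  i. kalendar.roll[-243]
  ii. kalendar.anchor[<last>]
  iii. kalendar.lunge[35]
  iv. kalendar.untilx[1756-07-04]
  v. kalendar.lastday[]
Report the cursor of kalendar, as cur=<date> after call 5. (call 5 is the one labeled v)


I use kalendar.roll using n: -243, and observe 1752-09-29.
I call kalendar.anchor using d: <last>, and see 1752-09-29.
Now I run kalendar.lunge using n: 35, → 1755-08-29.
I run kalendar.untilx using d: 1756-07-04, yielding 310.
Invoking kalendar.lastday(), → 1755-08-31.

Answer: cur=1755-08-31


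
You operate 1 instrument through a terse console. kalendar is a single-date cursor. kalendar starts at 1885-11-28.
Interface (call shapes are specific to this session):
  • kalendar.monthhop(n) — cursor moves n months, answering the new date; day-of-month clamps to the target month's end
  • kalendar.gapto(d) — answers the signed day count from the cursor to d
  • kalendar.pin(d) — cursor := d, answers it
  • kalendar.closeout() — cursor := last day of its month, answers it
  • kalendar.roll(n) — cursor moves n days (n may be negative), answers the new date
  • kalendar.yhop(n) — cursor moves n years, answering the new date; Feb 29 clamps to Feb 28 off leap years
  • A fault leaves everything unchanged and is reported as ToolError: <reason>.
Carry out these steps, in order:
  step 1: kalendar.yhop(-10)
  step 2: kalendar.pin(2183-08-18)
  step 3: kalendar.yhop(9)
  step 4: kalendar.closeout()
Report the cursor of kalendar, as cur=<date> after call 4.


# 1. kalendar.yhop(n→-10) => 1875-11-28
# 2. kalendar.pin(d→2183-08-18) => 2183-08-18
# 3. kalendar.yhop(n→9) => 2192-08-18
# 4. kalendar.closeout() => 2192-08-31

Answer: cur=2192-08-31


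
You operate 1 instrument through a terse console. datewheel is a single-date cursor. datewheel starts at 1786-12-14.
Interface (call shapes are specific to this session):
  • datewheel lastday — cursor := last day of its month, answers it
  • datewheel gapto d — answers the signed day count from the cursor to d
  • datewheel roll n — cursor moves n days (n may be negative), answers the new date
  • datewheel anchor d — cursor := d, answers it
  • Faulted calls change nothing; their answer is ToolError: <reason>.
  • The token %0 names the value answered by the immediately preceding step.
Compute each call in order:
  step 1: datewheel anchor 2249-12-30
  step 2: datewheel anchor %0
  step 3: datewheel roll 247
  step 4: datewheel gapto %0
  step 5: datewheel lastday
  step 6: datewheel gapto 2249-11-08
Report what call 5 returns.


Answer: 2250-09-30

Derivation:
>> datewheel anchor(d→2249-12-30)
<< 2249-12-30
>> datewheel anchor(d→%0)
<< 2249-12-30
>> datewheel roll(n→247)
<< 2250-09-03
>> datewheel gapto(d→%0)
<< 0
>> datewheel lastday()
<< 2250-09-30
>> datewheel gapto(d→2249-11-08)
<< -326


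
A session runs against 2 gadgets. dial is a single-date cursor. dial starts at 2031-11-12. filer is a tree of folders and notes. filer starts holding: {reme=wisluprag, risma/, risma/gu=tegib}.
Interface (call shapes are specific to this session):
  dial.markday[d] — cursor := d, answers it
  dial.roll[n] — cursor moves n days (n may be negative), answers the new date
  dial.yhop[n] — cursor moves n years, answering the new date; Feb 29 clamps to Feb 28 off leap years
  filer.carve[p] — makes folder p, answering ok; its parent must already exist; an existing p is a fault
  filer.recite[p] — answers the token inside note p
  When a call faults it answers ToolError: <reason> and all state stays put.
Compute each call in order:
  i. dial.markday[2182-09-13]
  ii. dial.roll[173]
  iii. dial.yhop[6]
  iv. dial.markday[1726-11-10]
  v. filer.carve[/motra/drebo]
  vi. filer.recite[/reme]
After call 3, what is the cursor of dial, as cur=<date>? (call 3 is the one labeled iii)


Invoking dial.markday(d→2182-09-13), and observe 2182-09-13.
I run dial.roll(n→173), which returns 2183-03-05.
I call dial.yhop(n→6), which returns 2189-03-05.
Then dial.markday(d→1726-11-10), which returns 1726-11-10.
I call filer.carve(p→/motra/drebo), giving ToolError: no parent.
Using filer.recite(p→/reme): wisluprag.

Answer: cur=2189-03-05


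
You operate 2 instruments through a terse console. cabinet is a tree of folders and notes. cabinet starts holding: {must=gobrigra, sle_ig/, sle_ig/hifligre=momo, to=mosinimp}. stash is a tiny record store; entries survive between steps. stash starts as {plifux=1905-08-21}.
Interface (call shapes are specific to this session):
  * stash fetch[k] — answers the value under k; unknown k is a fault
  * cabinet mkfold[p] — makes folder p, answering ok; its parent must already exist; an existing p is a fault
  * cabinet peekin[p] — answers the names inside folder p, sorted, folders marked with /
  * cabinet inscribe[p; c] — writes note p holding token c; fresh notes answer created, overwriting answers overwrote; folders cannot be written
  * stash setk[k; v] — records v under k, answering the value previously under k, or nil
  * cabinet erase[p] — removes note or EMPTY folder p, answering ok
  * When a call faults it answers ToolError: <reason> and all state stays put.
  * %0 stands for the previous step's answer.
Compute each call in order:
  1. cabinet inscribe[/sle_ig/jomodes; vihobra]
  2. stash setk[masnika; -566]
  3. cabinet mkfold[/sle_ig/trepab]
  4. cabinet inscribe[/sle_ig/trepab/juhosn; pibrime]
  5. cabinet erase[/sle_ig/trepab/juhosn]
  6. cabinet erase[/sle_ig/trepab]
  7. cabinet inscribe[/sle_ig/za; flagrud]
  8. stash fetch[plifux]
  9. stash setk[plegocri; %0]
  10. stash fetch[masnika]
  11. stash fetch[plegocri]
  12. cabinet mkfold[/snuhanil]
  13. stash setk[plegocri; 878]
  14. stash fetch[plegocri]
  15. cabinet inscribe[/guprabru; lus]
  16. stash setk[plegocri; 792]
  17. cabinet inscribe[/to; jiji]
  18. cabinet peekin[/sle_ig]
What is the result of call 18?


CALL cabinet inscribe[p: /sle_ig/jomodes; c: vihobra]
RET  created
CALL stash setk[k: masnika; v: -566]
RET  nil
CALL cabinet mkfold[p: /sle_ig/trepab]
RET  ok
CALL cabinet inscribe[p: /sle_ig/trepab/juhosn; c: pibrime]
RET  created
CALL cabinet erase[p: /sle_ig/trepab/juhosn]
RET  ok
CALL cabinet erase[p: /sle_ig/trepab]
RET  ok
CALL cabinet inscribe[p: /sle_ig/za; c: flagrud]
RET  created
CALL stash fetch[k: plifux]
RET  1905-08-21
CALL stash setk[k: plegocri; v: %0]
RET  nil
CALL stash fetch[k: masnika]
RET  -566
CALL stash fetch[k: plegocri]
RET  1905-08-21
CALL cabinet mkfold[p: /snuhanil]
RET  ok
CALL stash setk[k: plegocri; v: 878]
RET  1905-08-21
CALL stash fetch[k: plegocri]
RET  878
CALL cabinet inscribe[p: /guprabru; c: lus]
RET  created
CALL stash setk[k: plegocri; v: 792]
RET  878
CALL cabinet inscribe[p: /to; c: jiji]
RET  overwrote
CALL cabinet peekin[p: /sle_ig]
RET  [hifligre, jomodes, za]

Answer: [hifligre, jomodes, za]


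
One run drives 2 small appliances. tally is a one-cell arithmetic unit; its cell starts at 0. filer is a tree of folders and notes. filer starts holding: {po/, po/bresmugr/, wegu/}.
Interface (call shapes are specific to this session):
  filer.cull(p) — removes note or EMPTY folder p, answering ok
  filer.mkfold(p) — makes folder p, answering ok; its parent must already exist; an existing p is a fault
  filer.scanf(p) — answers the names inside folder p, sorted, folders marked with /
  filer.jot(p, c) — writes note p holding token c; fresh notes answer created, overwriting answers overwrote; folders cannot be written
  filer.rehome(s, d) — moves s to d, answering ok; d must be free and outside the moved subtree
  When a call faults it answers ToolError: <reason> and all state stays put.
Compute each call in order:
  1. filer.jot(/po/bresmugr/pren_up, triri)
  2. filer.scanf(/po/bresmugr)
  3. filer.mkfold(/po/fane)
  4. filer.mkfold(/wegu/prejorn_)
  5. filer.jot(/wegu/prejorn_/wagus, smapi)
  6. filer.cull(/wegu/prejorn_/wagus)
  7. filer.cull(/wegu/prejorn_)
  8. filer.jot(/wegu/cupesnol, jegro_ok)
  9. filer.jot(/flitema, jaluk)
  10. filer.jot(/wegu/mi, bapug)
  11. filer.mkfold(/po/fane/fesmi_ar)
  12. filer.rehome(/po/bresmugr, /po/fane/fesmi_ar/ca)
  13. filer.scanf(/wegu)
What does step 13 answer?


Answer: [cupesnol, mi]

Derivation:
-> filer.jot(/po/bresmugr/pren_up, triri)
<- created
-> filer.scanf(/po/bresmugr)
<- [pren_up]
-> filer.mkfold(/po/fane)
<- ok
-> filer.mkfold(/wegu/prejorn_)
<- ok
-> filer.jot(/wegu/prejorn_/wagus, smapi)
<- created
-> filer.cull(/wegu/prejorn_/wagus)
<- ok
-> filer.cull(/wegu/prejorn_)
<- ok
-> filer.jot(/wegu/cupesnol, jegro_ok)
<- created
-> filer.jot(/flitema, jaluk)
<- created
-> filer.jot(/wegu/mi, bapug)
<- created
-> filer.mkfold(/po/fane/fesmi_ar)
<- ok
-> filer.rehome(/po/bresmugr, /po/fane/fesmi_ar/ca)
<- ok
-> filer.scanf(/wegu)
<- [cupesnol, mi]


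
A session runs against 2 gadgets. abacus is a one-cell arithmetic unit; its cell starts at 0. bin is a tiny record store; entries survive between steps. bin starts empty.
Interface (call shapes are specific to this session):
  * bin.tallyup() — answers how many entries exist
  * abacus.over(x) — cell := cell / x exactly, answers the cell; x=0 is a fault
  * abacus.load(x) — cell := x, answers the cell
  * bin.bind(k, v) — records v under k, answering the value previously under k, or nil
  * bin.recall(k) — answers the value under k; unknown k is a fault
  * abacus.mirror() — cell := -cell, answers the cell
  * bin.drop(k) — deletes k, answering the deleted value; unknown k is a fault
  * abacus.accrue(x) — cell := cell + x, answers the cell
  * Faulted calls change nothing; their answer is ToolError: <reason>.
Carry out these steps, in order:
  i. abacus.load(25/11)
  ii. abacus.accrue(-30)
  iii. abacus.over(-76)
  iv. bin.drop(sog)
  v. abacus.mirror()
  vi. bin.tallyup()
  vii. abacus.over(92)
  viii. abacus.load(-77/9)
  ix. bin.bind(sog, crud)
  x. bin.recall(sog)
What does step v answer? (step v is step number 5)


Do: abacus.load[x='25/11']
See: 25/11
Do: abacus.accrue[x='-30']
See: -305/11
Do: abacus.over[x='-76']
See: 305/836
Do: bin.drop[k='sog']
See: ToolError: no such key sog
Do: abacus.mirror[]
See: -305/836
Do: bin.tallyup[]
See: 0
Do: abacus.over[x='92']
See: -305/76912
Do: abacus.load[x='-77/9']
See: -77/9
Do: bin.bind[k='sog'; v='crud']
See: nil
Do: bin.recall[k='sog']
See: crud

Answer: -305/836


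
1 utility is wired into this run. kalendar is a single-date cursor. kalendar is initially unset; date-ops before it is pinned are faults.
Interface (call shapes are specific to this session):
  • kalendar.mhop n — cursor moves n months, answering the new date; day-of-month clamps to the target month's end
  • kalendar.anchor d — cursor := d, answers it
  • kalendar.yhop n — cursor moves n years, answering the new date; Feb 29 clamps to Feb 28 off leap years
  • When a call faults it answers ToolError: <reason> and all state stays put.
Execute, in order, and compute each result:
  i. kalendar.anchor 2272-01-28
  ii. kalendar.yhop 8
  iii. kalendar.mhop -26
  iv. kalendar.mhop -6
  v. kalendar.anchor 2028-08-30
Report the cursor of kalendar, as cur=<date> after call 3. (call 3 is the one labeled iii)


Invoking kalendar.anchor passing d→2272-01-28, yielding 2272-01-28.
I use kalendar.yhop passing n→8, — result: 2280-01-28.
Then kalendar.mhop passing n→-26, and observe 2277-11-28.
I use kalendar.mhop passing n→-6, giving 2277-05-28.
Using kalendar.anchor passing d→2028-08-30: 2028-08-30.

Answer: cur=2277-11-28


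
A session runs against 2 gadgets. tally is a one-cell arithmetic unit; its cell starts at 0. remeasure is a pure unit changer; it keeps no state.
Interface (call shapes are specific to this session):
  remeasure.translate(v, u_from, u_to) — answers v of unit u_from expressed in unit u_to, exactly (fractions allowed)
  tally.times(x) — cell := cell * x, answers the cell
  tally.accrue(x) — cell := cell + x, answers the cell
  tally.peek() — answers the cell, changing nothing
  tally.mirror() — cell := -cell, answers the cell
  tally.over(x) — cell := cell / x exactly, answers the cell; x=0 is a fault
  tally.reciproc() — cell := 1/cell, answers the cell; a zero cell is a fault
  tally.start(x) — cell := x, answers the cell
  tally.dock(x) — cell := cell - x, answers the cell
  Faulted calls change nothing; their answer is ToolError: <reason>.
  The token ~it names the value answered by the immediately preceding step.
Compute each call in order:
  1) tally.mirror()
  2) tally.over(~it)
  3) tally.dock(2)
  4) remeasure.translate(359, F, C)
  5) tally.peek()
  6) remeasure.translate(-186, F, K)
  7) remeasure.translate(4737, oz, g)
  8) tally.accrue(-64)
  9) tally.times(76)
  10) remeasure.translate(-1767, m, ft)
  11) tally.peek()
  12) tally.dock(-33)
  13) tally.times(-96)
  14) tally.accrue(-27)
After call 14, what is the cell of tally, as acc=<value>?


$ tally.mirror
= 0
$ tally.over x: ~it
= ToolError: division by zero
$ tally.dock x: 2
= -2
$ remeasure.translate v: 359 u_from: F u_to: C
= 545/3
$ tally.peek
= -2
$ remeasure.translate v: -186 u_from: F u_to: K
= 27367/180
$ remeasure.translate v: 4737 u_from: oz u_to: g
= 214866705669/1600000
$ tally.accrue x: -64
= -66
$ tally.times x: 76
= -5016
$ remeasure.translate v: -1767 u_from: m u_to: ft
= -736250/127
$ tally.peek
= -5016
$ tally.dock x: -33
= -4983
$ tally.times x: -96
= 478368
$ tally.accrue x: -27
= 478341

Answer: acc=478341


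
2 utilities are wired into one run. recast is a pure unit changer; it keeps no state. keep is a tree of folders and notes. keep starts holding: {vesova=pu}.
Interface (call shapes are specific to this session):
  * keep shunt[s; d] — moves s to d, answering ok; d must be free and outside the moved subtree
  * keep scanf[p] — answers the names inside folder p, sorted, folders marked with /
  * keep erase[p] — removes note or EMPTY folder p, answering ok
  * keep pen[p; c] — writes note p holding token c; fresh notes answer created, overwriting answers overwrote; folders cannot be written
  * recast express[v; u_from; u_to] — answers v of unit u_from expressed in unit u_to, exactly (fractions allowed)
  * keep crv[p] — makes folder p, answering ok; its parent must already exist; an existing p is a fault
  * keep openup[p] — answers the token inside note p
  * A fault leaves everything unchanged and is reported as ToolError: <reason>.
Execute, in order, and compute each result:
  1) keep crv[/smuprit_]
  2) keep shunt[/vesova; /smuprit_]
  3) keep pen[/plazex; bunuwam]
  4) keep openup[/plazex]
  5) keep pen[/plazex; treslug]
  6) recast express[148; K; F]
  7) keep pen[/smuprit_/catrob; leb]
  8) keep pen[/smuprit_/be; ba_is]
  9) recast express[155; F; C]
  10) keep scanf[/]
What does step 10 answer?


Answer: [plazex, smuprit_/, vesova]

Derivation:
I use keep crv passing p: /smuprit_, which returns ok.
I try keep shunt passing s: /vesova, d: /smuprit_, — result: ToolError: exists.
Using keep pen passing p: /plazex, c: bunuwam, giving created.
I call keep openup passing p: /plazex, and get bunuwam.
Calling keep pen passing p: /plazex, c: treslug, yielding overwrote.
I invoke recast express passing v: 148, u_from: K, u_to: F, and see -19327/100.
I run keep pen passing p: /smuprit_/catrob, c: leb, yielding created.
I try keep pen passing p: /smuprit_/be, c: ba_is, and get created.
I call recast express passing v: 155, u_from: F, u_to: C, which returns 205/3.
I invoke keep scanf passing p: /, and see [plazex, smuprit_/, vesova].
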